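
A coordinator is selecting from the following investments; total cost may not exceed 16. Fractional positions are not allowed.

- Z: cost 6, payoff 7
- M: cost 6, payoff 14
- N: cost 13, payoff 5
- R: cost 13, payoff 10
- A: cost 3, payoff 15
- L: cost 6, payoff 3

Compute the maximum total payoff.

Z + M + A: cost 6 + 6 + 3 = 15 ≤ 16, payoff 7 + 14 + 15 = 36.
M + A + L: cost 6 + 3 + 6 = 15 ≤ 16, payoff 14 + 15 + 3 = 32.
M + A: cost 6 + 3 = 9 ≤ 16, payoff 14 + 15 = 29.
Best is Z, M, and A with total payoff 36.

36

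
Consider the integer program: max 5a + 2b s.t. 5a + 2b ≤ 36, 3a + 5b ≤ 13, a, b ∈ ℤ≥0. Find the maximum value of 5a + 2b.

The continuous relaxation peaks at (4.33, 0) with value 21.67; rounding to a feasible lattice point costs some objective.
(a,b)=(4,0): 5·4+2·0=20≤36, 3·4+5·0=12≤13, objective 20.
(a,b)=(3,0): 5·3+2·0=15≤36, 3·3+5·0=9≤13, objective 15.
Maximum is 20 at (a,b)=(4,0).

20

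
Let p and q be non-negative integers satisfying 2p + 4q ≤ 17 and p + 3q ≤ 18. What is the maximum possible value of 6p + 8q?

(p,q)=(8,0) is feasible, giving 48.
(p,q)=(7,0) is feasible, giving 42.
Maximum is 48 at (p,q)=(8,0).

48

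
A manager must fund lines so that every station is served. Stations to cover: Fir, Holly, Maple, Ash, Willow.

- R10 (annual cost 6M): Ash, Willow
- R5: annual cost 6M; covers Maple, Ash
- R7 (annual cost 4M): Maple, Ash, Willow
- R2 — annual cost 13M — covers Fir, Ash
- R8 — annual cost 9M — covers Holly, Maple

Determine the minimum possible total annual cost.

Choose R7, R2, and R8: together they cover Fir, Holly, Maple, Ash, Willow — every station.
Total annual cost: 4 + 13 + 9 = 26.

26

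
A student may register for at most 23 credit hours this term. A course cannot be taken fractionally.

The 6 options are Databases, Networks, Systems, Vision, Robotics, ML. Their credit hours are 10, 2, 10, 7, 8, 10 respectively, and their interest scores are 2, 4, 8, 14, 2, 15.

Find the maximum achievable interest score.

33

Vision + ML: credit hours 7 + 10 = 17 ≤ 23, interest score 14 + 15 = 29.
Networks + Systems + ML: credit hours 2 + 10 + 10 = 22 ≤ 23, interest score 4 + 8 + 15 = 27.
Networks + Vision + ML: credit hours 2 + 7 + 10 = 19 ≤ 23, interest score 4 + 14 + 15 = 33.
Best is Networks, Vision, and ML with total interest score 33.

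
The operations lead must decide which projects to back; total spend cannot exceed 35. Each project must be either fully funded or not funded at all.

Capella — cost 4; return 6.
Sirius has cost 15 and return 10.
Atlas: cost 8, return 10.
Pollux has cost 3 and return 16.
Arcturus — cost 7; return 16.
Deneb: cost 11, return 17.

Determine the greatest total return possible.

65

Allowing fractional choices, the relaxed optimum would be about 66.3, but projects are indivisible.
Capella + Pollux + Arcturus + Deneb: cost 4 + 3 + 7 + 11 = 25 ≤ 35, return 6 + 16 + 16 + 17 = 55.
Capella + Atlas + Pollux + Arcturus + Deneb: cost 4 + 8 + 3 + 7 + 11 = 33 ≤ 35, return 6 + 10 + 16 + 16 + 17 = 65.
Atlas + Pollux + Arcturus + Deneb: cost 8 + 3 + 7 + 11 = 29 ≤ 35, return 10 + 16 + 16 + 17 = 59.
Best is Capella, Atlas, Pollux, Arcturus, and Deneb with total return 65.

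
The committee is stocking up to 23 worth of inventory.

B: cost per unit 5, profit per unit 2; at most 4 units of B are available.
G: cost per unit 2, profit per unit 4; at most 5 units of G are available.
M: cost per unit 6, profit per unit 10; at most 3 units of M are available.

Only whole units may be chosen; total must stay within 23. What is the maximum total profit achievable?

40

This is a bounded integer knapsack.
G has the best ratio (4/2); taking only G gives at most 5×4 = 20 (stopped by the supply cap of 5).
Mixing does better — 5×G and 2×M: cost 22 ≤ 23, profit 5·4 + 2·10 = 40.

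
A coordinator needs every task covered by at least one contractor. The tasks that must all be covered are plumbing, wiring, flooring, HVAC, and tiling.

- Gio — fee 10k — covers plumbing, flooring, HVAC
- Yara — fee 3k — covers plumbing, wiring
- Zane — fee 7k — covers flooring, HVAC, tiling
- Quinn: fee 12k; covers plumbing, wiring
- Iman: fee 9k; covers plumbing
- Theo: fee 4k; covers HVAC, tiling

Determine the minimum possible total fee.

This is an integer covering problem.
The greedy cost-per-new-task heuristic would pick Yara, Theo, and Zane for 14, but a cheaper cover exists.
Choose Yara and Zane: together they cover plumbing, wiring, flooring, HVAC, tiling — every task.
Total fee: 3 + 7 = 10.
No cover costs less than 10.

10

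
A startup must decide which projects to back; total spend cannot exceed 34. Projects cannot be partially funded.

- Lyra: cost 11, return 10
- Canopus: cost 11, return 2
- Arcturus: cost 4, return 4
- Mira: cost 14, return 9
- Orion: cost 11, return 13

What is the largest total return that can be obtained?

Lyra + Canopus + Orion: cost 11 + 11 + 11 = 33 ≤ 34, return 10 + 2 + 13 = 25.
Lyra + Arcturus + Orion: cost 11 + 4 + 11 = 26 ≤ 34, return 10 + 4 + 13 = 27.
Arcturus + Mira + Orion: cost 4 + 14 + 11 = 29 ≤ 34, return 4 + 9 + 13 = 26.
Best is Lyra, Arcturus, and Orion with total return 27.

27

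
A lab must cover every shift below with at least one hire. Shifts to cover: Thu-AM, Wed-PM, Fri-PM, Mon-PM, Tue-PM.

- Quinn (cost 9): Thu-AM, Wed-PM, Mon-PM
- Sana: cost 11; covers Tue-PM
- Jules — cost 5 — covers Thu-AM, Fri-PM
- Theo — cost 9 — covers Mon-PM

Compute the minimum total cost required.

25

Choose Quinn, Sana, and Jules: together they cover Thu-AM, Wed-PM, Fri-PM, Mon-PM, Tue-PM — every shift.
Total cost: 9 + 11 + 5 = 25.
No cover costs less than 25.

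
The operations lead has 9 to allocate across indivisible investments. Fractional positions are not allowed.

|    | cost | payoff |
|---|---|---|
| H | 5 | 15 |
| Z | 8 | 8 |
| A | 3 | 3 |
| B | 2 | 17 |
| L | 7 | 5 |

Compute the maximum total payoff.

A + B: cost 3 + 2 = 5 ≤ 9, payoff 3 + 17 = 20.
H + B: cost 5 + 2 = 7 ≤ 9, payoff 15 + 17 = 32.
B + L: cost 2 + 7 = 9 ≤ 9, payoff 17 + 5 = 22.
Best is H and B with total payoff 32.

32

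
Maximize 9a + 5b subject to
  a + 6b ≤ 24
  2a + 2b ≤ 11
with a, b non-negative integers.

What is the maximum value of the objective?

Relaxing integrality, the LP optimum is 49.50 at (a,b) = (5.5, 0), which is not an integer point.
(a,b)=(5,0): 1·5+6·0=5≤24, 2·5+2·0=10≤11, objective 45.
(a,b)=(4,1): 1·4+6·1=10≤24, 2·4+2·1=10≤11, objective 41.
(a,b)=(4,0): 1·4+6·0=4≤24, 2·4+2·0=8≤11, objective 36.
No feasible integer point exceeds 45.

45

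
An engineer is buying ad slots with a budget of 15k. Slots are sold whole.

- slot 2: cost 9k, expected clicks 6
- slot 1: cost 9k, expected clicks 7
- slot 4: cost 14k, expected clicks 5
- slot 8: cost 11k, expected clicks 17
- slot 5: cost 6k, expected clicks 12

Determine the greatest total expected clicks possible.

19

This is a 0-1 knapsack instance.
Allowing fractional choices, the relaxed optimum would be about 25.9, but ad slots are indivisible.
slot 1 + slot 5: cost 9 + 6 = 15 ≤ 15, expected clicks 7 + 12 = 19.
slot 2 + slot 5: cost 9 + 6 = 15 ≤ 15, expected clicks 6 + 12 = 18.
Best is slot 1 and slot 5 with total expected clicks 19.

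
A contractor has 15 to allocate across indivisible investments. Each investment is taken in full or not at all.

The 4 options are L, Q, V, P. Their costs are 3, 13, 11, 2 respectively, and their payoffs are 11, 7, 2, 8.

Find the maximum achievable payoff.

19

Allowing fractional choices, the relaxed optimum would be about 24.4, but investments are indivisible.
L + V: cost 3 + 11 = 14 ≤ 15, payoff 11 + 2 = 13.
Q + P: cost 13 + 2 = 15 ≤ 15, payoff 7 + 8 = 15.
L + P: cost 3 + 2 = 5 ≤ 15, payoff 11 + 8 = 19.
Best is L and P with total payoff 19.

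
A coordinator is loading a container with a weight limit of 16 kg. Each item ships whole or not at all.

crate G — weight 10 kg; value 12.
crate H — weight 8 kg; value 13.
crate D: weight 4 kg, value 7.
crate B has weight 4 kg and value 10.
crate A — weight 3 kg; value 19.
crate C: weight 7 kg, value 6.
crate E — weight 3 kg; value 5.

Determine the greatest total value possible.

crate H + crate D + crate A: weight 8 + 4 + 3 = 15 ≤ 16, value 13 + 7 + 19 = 39.
crate D + crate B + crate A + crate E: weight 4 + 4 + 3 + 3 = 14 ≤ 16, value 7 + 10 + 19 + 5 = 41.
crate H + crate B + crate A: weight 8 + 4 + 3 = 15 ≤ 16, value 13 + 10 + 19 = 42.
Best is crate H, crate B, and crate A with total value 42.

42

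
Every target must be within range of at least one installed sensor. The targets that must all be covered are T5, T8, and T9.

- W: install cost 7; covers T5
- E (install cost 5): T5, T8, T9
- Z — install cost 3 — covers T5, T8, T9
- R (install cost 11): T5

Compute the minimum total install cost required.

Z alone covers T5, T8, T9 — every target.
Total install cost: 3.

3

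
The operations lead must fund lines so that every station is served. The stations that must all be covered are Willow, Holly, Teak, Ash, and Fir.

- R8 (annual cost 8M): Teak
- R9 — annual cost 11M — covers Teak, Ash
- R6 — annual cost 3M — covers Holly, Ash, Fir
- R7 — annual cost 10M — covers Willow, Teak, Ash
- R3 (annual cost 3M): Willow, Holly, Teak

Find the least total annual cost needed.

6

Choose R6 and R3: together they cover Willow, Holly, Teak, Ash, Fir — every station.
Total annual cost: 3 + 3 = 6.
No cover costs less than 6.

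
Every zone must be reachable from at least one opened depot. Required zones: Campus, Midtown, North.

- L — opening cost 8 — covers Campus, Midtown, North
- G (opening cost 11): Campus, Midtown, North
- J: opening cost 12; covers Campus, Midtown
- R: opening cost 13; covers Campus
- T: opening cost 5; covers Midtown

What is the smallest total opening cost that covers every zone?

This is an integer covering problem.
L alone covers Campus, Midtown, North — every zone.
Total opening cost: 8.

8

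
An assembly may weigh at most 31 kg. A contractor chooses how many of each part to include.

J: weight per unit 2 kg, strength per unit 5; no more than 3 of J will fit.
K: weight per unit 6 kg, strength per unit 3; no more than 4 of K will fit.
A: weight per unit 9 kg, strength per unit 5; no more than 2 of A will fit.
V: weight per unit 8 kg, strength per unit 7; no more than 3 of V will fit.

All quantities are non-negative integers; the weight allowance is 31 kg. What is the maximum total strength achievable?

3×J, 1×A, and 2×V: weight 31 ≤ 31, strength 3·5 + 1·5 + 2·7 = 34.
3×J and 3×V: weight 30 ≤ 31, strength 3·5 + 3·7 = 36.
Best is 36.

36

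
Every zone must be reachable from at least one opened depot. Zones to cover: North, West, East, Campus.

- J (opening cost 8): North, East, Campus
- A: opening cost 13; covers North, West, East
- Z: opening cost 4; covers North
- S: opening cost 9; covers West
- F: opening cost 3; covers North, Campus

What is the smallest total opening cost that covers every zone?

16

This is an integer covering problem.
Choose A and F: together they cover North, West, East, Campus — every zone.
Total opening cost: 13 + 3 = 16.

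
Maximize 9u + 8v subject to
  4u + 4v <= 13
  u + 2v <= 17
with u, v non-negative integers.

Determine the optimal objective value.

Relaxing integrality, the LP optimum is 29.25 at (u,v) = (3.25, 0), which is not an integer point.
(u,v)=(3,0): 4·3+4·0=12≤13, 1·3+2·0=3≤17, objective 27.
(u,v)=(2,1): 4·2+4·1=12≤13, 1·2+2·1=4≤17, objective 26.
The best lattice point is (3,0), giving 27.

27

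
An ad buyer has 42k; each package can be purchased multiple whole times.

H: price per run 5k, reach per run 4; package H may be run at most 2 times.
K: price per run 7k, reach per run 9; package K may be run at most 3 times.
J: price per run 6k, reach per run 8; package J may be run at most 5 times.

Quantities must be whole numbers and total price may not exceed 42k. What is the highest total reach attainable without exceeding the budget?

53

This is a bounded integer knapsack.
J has the best ratio (8/6); taking only J gives at most 5×8 = 40 (stopped by the supply cap of 5).
Mixing does better — 1×H, 1×K, and 5×J: price 42 ≤ 42, reach 1·4 + 1·9 + 5·8 = 53.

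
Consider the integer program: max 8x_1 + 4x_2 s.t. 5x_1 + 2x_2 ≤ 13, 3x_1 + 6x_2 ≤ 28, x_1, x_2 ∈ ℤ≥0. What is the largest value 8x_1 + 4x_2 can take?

(x_1,x_2)=(1,4) is feasible, giving 24.
(x_1,x_2)=(1,3) is feasible, giving 20.
Maximum is 24 at (x_1,x_2)=(1,4).

24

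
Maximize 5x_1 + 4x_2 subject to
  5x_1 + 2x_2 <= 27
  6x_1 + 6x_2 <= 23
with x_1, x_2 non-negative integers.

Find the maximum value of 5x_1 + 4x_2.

15

The continuous relaxation peaks at (3.83, 0) with value 19.17; rounding to a feasible lattice point costs some objective.
(x_1,x_2)=(3,0): 5·3+2·0=15≤27, 6·3+6·0=18≤23, objective 15.
(x_1,x_2)=(2,1): 5·2+2·1=12≤27, 6·2+6·1=18≤23, objective 14.
The best lattice point is (3,0), giving 15.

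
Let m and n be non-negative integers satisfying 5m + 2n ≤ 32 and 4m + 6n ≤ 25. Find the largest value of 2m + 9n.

Relaxing integrality, the LP optimum is 37.50 at (m,n) = (0, 4.17), which is not an integer point.
(m,n)=(0,4): 5·0+2·4=8≤32, 4·0+6·4=24≤25, objective 36.
(m,n)=(1,3): 5·1+2·3=11≤32, 4·1+6·3=22≤25, objective 29.
(m,n)=(0,3): 5·0+2·3=6≤32, 4·0+6·3=18≤25, objective 27.
No feasible integer point exceeds 36.

36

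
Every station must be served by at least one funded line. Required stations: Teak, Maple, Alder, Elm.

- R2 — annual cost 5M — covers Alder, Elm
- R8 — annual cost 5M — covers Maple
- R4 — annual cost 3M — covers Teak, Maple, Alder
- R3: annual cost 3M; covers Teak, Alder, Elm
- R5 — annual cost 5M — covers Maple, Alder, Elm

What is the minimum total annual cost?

6

Choose R4 and R3: together they cover Teak, Maple, Alder, Elm — every station.
Total annual cost: 3 + 3 = 6.
No cover costs less than 6.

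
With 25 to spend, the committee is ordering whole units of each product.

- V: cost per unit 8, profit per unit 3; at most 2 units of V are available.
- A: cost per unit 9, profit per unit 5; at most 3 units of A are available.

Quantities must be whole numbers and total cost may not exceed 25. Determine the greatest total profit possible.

A has the best ratio (5/9); taking only A gives at most 2×5 = 10 (stopped by the cost limit).
Mixing does better — 2×V and 1×A: cost 25 ≤ 25, profit 2·3 + 1·5 = 11.

11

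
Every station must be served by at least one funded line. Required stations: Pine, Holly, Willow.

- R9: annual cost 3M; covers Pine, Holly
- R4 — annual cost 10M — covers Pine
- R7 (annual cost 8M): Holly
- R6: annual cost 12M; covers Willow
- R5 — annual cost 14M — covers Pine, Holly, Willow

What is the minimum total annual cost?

14

The greedy cost-per-new-station heuristic would pick R9 and R6 for 15, but a cheaper cover exists.
R5 alone covers Pine, Holly, Willow — every station.
Total annual cost: 14.
No cover costs less than 14.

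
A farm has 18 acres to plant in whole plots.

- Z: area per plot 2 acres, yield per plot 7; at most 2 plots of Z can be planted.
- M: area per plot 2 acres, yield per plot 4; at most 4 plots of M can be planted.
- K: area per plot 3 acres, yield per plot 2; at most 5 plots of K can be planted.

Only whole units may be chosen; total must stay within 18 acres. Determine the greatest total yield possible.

This is a bounded integer knapsack.
Take 2×Z, 4×M, and 2×K: area 18 ≤ 18, yield 2·7 + 4·4 + 2·2 = 34.
Z has the best ratio (7/2) and is taken to its limit of 2; remaining capacity is filled optimally with the others.

34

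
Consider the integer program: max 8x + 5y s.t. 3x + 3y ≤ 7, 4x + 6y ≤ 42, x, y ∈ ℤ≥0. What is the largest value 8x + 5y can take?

The continuous relaxation peaks at (2.33, 0) with value 18.67; rounding to a feasible lattice point costs some objective.
(x,y)=(2,0) is feasible, giving 16.
(x,y)=(1,1) is feasible, giving 13.
(x,y)=(1,0) is feasible, giving 8.
The best lattice point is (2,0), giving 16.

16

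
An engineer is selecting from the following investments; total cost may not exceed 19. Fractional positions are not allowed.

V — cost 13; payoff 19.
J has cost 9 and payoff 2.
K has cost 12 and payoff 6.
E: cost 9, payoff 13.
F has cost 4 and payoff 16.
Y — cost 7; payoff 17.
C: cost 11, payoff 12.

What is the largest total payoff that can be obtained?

35

F + Y: cost 4 + 7 = 11 ≤ 19, payoff 16 + 17 = 33.
E + Y: cost 9 + 7 = 16 ≤ 19, payoff 13 + 17 = 30.
V + F: cost 13 + 4 = 17 ≤ 19, payoff 19 + 16 = 35.
Best is V and F with total payoff 35.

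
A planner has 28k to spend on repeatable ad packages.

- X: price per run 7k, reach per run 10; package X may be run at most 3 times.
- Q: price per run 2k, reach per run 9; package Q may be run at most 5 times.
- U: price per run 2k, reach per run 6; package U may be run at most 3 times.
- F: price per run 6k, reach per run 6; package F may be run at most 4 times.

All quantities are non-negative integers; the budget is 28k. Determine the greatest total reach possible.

Q has the best ratio (9/2); taking only Q gives at most 5×9 = 45 (stopped by the supply cap of 5).
Mixing does better — 2×X, 5×Q, and 2×U: price 28 ≤ 28, reach 2·10 + 5·9 + 2·6 = 77.

77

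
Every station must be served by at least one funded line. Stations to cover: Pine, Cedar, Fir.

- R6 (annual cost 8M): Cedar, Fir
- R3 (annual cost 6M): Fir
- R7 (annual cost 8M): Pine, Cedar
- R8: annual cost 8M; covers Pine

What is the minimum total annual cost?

This is an integer covering problem.
The greedy cost-per-new-station heuristic would pick R6 and R7 for 16, but a cheaper cover exists.
Choose R3 and R7: together they cover Pine, Cedar, Fir — every station.
Total annual cost: 6 + 8 = 14.
No cover costs less than 14.

14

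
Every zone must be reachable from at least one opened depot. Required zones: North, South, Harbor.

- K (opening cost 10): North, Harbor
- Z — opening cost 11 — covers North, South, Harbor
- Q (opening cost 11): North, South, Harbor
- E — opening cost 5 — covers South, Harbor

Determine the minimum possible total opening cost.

The greedy cost-per-new-zone heuristic would pick E and K for 15, but a cheaper cover exists.
Z alone covers North, South, Harbor — every zone.
Total opening cost: 11.
No cover costs less than 11.

11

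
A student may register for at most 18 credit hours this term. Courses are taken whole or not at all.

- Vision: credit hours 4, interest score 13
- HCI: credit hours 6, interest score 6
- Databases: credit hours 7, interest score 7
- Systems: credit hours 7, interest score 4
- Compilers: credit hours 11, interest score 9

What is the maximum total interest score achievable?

Take Vision, HCI, and Databases: credit hours 4 + 6 + 7 = 17 ≤ 18, interest score 13 + 6 + 7 = 26.
No other feasible combination does better.

26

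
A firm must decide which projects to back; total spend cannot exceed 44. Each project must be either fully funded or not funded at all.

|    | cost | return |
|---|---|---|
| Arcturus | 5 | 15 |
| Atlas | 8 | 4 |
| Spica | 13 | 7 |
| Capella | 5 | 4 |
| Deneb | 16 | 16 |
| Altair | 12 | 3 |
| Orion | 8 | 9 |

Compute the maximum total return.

48

Treat it as a binary knapsack problem.
Allowing fractional choices, the relaxed optimum would be about 49.4, but projects are indivisible.
Arcturus + Spica + Deneb + Orion: cost 5 + 13 + 16 + 8 = 42 ≤ 44, return 15 + 7 + 16 + 9 = 47.
Arcturus + Capella + Deneb + Orion: cost 5 + 5 + 16 + 8 = 34 ≤ 44, return 15 + 4 + 16 + 9 = 44.
Arcturus + Atlas + Capella + Deneb + Orion: cost 5 + 8 + 5 + 16 + 8 = 42 ≤ 44, return 15 + 4 + 4 + 16 + 9 = 48.
Best is Arcturus, Atlas, Capella, Deneb, and Orion with total return 48.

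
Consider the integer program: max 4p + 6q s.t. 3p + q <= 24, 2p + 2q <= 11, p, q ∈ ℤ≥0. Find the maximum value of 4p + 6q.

30

The continuous relaxation peaks at (0, 5.5) with value 33.00; rounding to a feasible lattice point costs some objective.
(p,q)=(0,5): 3·0+1·5=5≤24, 2·0+2·5=10≤11, objective 30.
(p,q)=(1,4): 3·1+1·4=7≤24, 2·1+2·4=10≤11, objective 28.
(p,q)=(0,4): 3·0+1·4=4≤24, 2·0+2·4=8≤11, objective 24.
No feasible integer point exceeds 30.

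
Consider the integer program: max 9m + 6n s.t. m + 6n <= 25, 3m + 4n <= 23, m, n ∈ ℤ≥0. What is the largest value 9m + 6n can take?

(m,n)=(7,0): 1·7+6·0=7≤25, 3·7+4·0=21≤23, objective 63.
(m,n)=(6,1): 1·6+6·1=12≤25, 3·6+4·1=22≤23, objective 60.
(m,n)=(6,0): 1·6+6·0=6≤25, 3·6+4·0=18≤23, objective 54.
The best lattice point is (7,0), giving 63.

63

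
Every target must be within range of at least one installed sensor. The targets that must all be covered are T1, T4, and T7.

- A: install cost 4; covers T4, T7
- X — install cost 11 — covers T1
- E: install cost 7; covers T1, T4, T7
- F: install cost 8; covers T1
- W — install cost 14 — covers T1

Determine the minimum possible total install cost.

7

The greedy cost-per-new-target heuristic would pick A and E for 11, but a cheaper cover exists.
E alone covers T1, T4, T7 — every target.
Total install cost: 7.
No cover costs less than 7.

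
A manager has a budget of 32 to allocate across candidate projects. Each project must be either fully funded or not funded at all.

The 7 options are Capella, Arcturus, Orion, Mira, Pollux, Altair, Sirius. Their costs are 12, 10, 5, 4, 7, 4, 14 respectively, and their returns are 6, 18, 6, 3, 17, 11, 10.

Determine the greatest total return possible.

55

This is a 0-1 knapsack instance.
Take Arcturus, Orion, Mira, Pollux, and Altair: cost 10 + 5 + 4 + 7 + 4 = 30 ≤ 32, return 18 + 6 + 3 + 17 + 11 = 55.
No other feasible combination does better.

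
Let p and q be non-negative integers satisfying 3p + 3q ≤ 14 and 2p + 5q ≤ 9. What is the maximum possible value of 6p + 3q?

Relaxing integrality, the LP optimum is 27.00 at (p,q) = (4.5, 0), which is not an integer point.
(p,q)=(4,0): 3·4+3·0=12≤14, 2·4+5·0=8≤9, objective 24.
(p,q)=(3,0): 3·3+3·0=9≤14, 2·3+5·0=6≤9, objective 18.
The best lattice point is (4,0), giving 24.

24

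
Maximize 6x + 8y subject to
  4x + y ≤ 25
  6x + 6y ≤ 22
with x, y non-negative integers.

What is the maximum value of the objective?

24

The continuous relaxation peaks at (0, 3.67) with value 29.33; rounding to a feasible lattice point costs some objective.
(x,y)=(0,3): 4·0+1·3=3≤25, 6·0+6·3=18≤22, objective 24.
(x,y)=(1,2): 4·1+1·2=6≤25, 6·1+6·2=18≤22, objective 22.
Maximum is 24 at (x,y)=(0,3).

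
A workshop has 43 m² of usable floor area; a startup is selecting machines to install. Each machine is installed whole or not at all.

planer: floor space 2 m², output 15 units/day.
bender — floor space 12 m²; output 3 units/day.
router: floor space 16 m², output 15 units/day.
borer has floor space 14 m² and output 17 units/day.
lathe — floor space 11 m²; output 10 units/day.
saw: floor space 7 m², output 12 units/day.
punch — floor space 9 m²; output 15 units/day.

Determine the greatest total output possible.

69

Allowing fractional choices, the relaxed optimum would be about 69.3, but machines are indivisible.
planer + router + borer + punch: floor space 2 + 16 + 14 + 9 = 41 ≤ 43, output 15 + 15 + 17 + 15 = 62.
planer + borer + lathe + saw + punch: floor space 2 + 14 + 11 + 7 + 9 = 43 ≤ 43, output 15 + 17 + 10 + 12 + 15 = 69.
Best is planer, borer, lathe, saw, and punch with total output 69.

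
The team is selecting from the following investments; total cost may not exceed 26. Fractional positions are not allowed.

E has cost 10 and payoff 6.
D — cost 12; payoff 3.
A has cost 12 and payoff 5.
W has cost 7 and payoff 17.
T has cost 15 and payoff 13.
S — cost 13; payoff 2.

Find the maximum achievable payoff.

Take W and T: cost 7 + 15 = 22 ≤ 26, payoff 17 + 13 = 30.
No other feasible combination does better.

30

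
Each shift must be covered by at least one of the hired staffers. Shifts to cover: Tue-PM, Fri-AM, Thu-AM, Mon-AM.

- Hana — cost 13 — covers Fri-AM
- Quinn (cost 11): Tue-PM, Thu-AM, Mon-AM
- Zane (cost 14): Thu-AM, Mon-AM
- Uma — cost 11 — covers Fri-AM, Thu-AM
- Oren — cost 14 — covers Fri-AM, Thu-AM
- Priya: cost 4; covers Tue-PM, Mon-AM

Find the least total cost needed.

Choose Uma and Priya: together they cover Tue-PM, Fri-AM, Thu-AM, Mon-AM — every shift.
Total cost: 11 + 4 = 15.
No cover costs less than 15.

15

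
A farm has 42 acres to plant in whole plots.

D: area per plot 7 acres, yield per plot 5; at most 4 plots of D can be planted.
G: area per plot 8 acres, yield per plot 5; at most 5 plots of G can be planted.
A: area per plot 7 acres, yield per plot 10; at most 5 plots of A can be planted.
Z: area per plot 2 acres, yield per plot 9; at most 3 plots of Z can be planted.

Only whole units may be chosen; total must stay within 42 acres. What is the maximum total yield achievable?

77

5×A and 3×Z: area 41 ≤ 42, yield 5·10 + 3·9 = 77.
1×G, 4×A, and 3×Z: area 42 ≤ 42, yield 1·5 + 4·10 + 3·9 = 72.
Best is 77.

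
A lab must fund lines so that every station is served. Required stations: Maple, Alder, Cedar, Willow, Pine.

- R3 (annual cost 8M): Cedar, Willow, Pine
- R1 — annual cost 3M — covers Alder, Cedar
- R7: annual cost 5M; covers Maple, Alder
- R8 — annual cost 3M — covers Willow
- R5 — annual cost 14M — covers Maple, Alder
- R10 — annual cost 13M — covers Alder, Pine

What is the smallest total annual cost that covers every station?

13

The greedy cost-per-new-station heuristic would pick R1, R8, R7, and R3 for 19, but a cheaper cover exists.
Choose R3 and R7: together they cover Maple, Alder, Cedar, Willow, Pine — every station.
Total annual cost: 8 + 5 = 13.
No cover costs less than 13.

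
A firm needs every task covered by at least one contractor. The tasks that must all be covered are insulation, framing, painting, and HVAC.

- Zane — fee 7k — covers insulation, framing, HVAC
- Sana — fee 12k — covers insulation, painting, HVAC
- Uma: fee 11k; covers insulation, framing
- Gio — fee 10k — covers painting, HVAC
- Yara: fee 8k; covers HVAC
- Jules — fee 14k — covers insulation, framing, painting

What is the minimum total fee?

Choose Zane and Gio: together they cover insulation, framing, painting, HVAC — every task.
Total fee: 7 + 10 = 17.
No cover costs less than 17.

17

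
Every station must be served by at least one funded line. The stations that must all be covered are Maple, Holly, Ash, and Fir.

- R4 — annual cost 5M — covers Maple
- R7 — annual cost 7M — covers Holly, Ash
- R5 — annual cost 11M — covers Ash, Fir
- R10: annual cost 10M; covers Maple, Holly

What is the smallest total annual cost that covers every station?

This is a weighted set-cover instance.
The greedy cost-per-new-station heuristic would pick R7, R4, and R5 for 23, but a cheaper cover exists.
Choose R5 and R10: together they cover Maple, Holly, Ash, Fir — every station.
Total annual cost: 11 + 10 = 21.
No cover costs less than 21.

21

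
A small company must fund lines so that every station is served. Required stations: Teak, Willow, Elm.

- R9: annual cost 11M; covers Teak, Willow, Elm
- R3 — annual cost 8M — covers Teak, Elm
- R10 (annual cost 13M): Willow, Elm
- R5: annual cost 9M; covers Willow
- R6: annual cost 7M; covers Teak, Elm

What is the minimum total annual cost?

The greedy cost-per-new-station heuristic would pick R6 and R5 for 16, but a cheaper cover exists.
R9 alone covers Teak, Willow, Elm — every station.
Total annual cost: 11.
No cover costs less than 11.

11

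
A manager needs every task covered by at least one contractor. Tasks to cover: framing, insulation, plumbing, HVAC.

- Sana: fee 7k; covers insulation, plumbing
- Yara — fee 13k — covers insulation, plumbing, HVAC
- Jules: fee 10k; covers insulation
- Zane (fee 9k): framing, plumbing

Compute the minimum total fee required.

The greedy cost-per-new-task heuristic would pick Sana, Zane, and Yara for 29, but a cheaper cover exists.
Choose Yara and Zane: together they cover framing, insulation, plumbing, HVAC — every task.
Total fee: 13 + 9 = 22.
No cover costs less than 22.

22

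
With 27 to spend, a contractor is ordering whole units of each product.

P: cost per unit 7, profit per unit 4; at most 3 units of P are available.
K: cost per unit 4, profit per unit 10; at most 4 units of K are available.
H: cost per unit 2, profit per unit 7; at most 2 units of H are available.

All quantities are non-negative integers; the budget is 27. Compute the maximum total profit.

58

H has the best ratio (7/2); taking only H gives at most 2×7 = 14 (stopped by the supply cap of 2).
Mixing does better — 1×P, 4×K, and 2×H: cost 27 ≤ 27, profit 1·4 + 4·10 + 2·7 = 58.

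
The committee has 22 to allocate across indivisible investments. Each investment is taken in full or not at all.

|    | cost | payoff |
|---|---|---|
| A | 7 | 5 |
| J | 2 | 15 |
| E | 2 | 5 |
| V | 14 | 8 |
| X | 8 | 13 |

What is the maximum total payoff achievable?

Allowing fractional choices, the relaxed optimum would be about 39.7, but investments are indivisible.
J + E + X: cost 2 + 2 + 8 = 12 ≤ 22, payoff 15 + 5 + 13 = 33.
A + J + E + X: cost 7 + 2 + 2 + 8 = 19 ≤ 22, payoff 5 + 15 + 5 + 13 = 38.
A + J + X: cost 7 + 2 + 8 = 17 ≤ 22, payoff 5 + 15 + 13 = 33.
Best is A, J, E, and X with total payoff 38.

38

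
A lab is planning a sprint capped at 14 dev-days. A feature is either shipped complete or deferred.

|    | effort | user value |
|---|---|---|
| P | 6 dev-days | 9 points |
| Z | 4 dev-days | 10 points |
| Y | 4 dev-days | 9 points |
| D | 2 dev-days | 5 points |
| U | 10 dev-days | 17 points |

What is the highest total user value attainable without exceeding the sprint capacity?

This is an integer program with binary decision variables.
Y + U: effort 4 + 10 = 14 ≤ 14, user value 9 + 17 = 26.
P + Z + Y: effort 6 + 4 + 4 = 14 ≤ 14, user value 9 + 10 + 9 = 28.
Z + U: effort 4 + 10 = 14 ≤ 14, user value 10 + 17 = 27.
Best is P, Z, and Y with total user value 28.

28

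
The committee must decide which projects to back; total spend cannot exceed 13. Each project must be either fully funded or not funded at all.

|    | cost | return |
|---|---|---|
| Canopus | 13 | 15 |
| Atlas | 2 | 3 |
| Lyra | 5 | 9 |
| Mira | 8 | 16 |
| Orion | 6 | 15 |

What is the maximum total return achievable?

27

This is an integer program with binary decision variables.
Lyra + Orion: cost 5 + 6 = 11 ≤ 13, return 9 + 15 = 24.
Lyra + Mira: cost 5 + 8 = 13 ≤ 13, return 9 + 16 = 25.
Atlas + Lyra + Orion: cost 2 + 5 + 6 = 13 ≤ 13, return 3 + 9 + 15 = 27.
Best is Atlas, Lyra, and Orion with total return 27.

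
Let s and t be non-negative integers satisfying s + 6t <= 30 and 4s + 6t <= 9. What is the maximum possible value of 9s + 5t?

Relaxing integrality, the LP optimum is 20.25 at (s,t) = (2.25, 0), which is not an integer point.
(s,t)=(2,0): 1·2+6·0=2≤30, 4·2+6·0=8≤9, objective 18.
(s,t)=(1,0): 1·1+6·0=1≤30, 4·1+6·0=4≤9, objective 9.
No feasible integer point exceeds 18.

18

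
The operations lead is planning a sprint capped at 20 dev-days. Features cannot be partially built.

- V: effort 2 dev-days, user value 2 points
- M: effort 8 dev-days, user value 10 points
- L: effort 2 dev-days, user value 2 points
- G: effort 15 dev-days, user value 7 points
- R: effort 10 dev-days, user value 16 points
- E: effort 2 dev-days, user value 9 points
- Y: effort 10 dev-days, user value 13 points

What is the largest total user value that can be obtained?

M + E + Y: effort 8 + 2 + 10 = 20 ≤ 20, user value 10 + 9 + 13 = 32.
M + R + E: effort 8 + 10 + 2 = 20 ≤ 20, user value 10 + 16 + 9 = 35.
Best is M, R, and E with total user value 35.

35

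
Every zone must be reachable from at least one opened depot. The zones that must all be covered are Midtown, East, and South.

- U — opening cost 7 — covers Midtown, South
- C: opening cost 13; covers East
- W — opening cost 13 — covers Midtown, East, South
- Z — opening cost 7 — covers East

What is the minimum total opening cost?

13

This is an integer covering problem.
The greedy cost-per-new-zone heuristic would pick U and Z for 14, but a cheaper cover exists.
W alone covers Midtown, East, South — every zone.
Total opening cost: 13.
No cover costs less than 13.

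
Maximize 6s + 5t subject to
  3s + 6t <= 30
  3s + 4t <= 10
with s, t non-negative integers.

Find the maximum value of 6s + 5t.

18

The continuous relaxation peaks at (3.33, 0) with value 20.00; rounding to a feasible lattice point costs some objective.
(s,t)=(3,0): 3·3+6·0=9≤30, 3·3+4·0=9≤10, objective 18.
(s,t)=(2,1): 3·2+6·1=12≤30, 3·2+4·1=10≤10, objective 17.
(s,t)=(2,0): 3·2+6·0=6≤30, 3·2+4·0=6≤10, objective 12.
The best lattice point is (3,0), giving 18.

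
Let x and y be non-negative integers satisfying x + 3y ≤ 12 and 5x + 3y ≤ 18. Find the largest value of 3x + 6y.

The continuous relaxation peaks at (1.5, 3.5) with value 25.50; rounding to a feasible lattice point costs some objective.
(x,y)=(0,4): 1·0+3·4=12≤12, 5·0+3·4=12≤18, objective 24.
(x,y)=(1,3): 1·1+3·3=10≤12, 5·1+3·3=14≤18, objective 21.
(x,y)=(0,3): 1·0+3·3=9≤12, 5·0+3·3=9≤18, objective 18.
The best lattice point is (0,4), giving 24.

24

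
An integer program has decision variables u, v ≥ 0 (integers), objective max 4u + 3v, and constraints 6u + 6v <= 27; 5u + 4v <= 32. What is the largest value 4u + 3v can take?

16

Relaxing integrality, the LP optimum is 18.00 at (u,v) = (4.5, 0), which is not an integer point.
(u,v)=(4,0): 6·4+6·0=24≤27, 5·4+4·0=20≤32, objective 16.
(u,v)=(3,1): 6·3+6·1=24≤27, 5·3+4·1=19≤32, objective 15.
Maximum is 16 at (u,v)=(4,0).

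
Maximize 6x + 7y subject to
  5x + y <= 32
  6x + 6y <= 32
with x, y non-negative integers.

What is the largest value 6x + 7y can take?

The continuous relaxation peaks at (0, 5.33) with value 37.33; rounding to a feasible lattice point costs some objective.
(x,y)=(0,5): 5·0+1·5=5≤32, 6·0+6·5=30≤32, objective 35.
(x,y)=(1,4): 5·1+1·4=9≤32, 6·1+6·4=30≤32, objective 34.
(x,y)=(0,4): 5·0+1·4=4≤32, 6·0+6·4=24≤32, objective 28.
Maximum is 35 at (x,y)=(0,5).

35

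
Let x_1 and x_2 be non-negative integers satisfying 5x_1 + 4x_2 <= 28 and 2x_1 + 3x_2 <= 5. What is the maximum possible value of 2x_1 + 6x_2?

(x_1,x_2)=(1,1): 5·1+4·1=9≤28, 2·1+3·1=5≤5, objective 8.
(x_1,x_2)=(0,1): 5·0+4·1=4≤28, 2·0+3·1=3≤5, objective 6.
(x_1,x_2)=(2,0): 5·2+4·0=10≤28, 2·2+3·0=4≤5, objective 4.
(x_1,x_2)=(1,0): 5·1+4·0=5≤28, 2·1+3·0=2≤5, objective 2.
The best lattice point is (1,1), giving 8.

8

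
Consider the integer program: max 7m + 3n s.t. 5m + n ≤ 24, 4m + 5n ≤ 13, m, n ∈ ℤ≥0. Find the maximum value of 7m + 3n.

21

The continuous relaxation peaks at (3.25, 0) with value 22.75; rounding to a feasible lattice point costs some objective.
(m,n)=(3,0): 5·3+1·0=15≤24, 4·3+5·0=12≤13, objective 21.
(m,n)=(2,1): 5·2+1·1=11≤24, 4·2+5·1=13≤13, objective 17.
(m,n)=(2,0): 5·2+1·0=10≤24, 4·2+5·0=8≤13, objective 14.
The best lattice point is (3,0), giving 21.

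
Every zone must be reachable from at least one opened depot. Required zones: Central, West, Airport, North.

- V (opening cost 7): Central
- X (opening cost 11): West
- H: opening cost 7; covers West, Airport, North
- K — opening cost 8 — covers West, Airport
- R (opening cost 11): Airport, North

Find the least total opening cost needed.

14

Choose V and H: together they cover Central, West, Airport, North — every zone.
Total opening cost: 7 + 7 = 14.
No cover costs less than 14.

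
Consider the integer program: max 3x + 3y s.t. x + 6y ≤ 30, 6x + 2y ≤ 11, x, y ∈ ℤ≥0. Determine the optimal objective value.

The continuous relaxation peaks at (0.176, 4.97) with value 15.44; rounding to a feasible lattice point costs some objective.
(x,y)=(0,5): 1·0+6·5=30≤30, 6·0+2·5=10≤11, objective 15.
(x,y)=(0,4): 1·0+6·4=24≤30, 6·0+2·4=8≤11, objective 12.
(x,y)=(0,3): 1·0+6·3=18≤30, 6·0+2·3=6≤11, objective 9.
The best lattice point is (0,5), giving 15.

15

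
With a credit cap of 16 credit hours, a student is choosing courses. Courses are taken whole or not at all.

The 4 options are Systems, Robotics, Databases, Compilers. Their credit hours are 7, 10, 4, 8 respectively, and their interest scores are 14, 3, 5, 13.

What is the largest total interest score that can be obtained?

27

Take Systems and Compilers: credit hours 7 + 8 = 15 ≤ 16, interest score 14 + 13 = 27.
No other feasible combination does better.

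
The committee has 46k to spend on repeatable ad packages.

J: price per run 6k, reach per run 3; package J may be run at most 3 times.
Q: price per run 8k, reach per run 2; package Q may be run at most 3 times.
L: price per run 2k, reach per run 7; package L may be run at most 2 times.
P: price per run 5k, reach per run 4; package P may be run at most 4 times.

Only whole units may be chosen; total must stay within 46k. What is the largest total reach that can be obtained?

39

This is a bounded integer knapsack.
L has the best ratio (7/2); taking only L gives at most 2×7 = 14 (stopped by the supply cap of 2).
Mixing does better — 3×J, 2×L, and 4×P: price 42 ≤ 46, reach 3·3 + 2·7 + 4·4 = 39.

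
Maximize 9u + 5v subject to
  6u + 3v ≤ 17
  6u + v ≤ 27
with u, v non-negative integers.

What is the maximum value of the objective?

(u,v)=(0,5): 6·0+3·5=15≤17, 6·0+1·5=5≤27, objective 25.
(u,v)=(0,4): 6·0+3·4=12≤17, 6·0+1·4=4≤27, objective 20.
The best lattice point is (0,5), giving 25.

25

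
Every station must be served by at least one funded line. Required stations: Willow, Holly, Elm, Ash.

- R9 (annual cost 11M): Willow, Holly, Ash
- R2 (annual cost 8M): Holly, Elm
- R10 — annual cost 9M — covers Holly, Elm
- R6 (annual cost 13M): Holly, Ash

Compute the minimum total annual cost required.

Choose R9 and R2: together they cover Willow, Holly, Elm, Ash — every station.
Total annual cost: 11 + 8 = 19.
No cover costs less than 19.

19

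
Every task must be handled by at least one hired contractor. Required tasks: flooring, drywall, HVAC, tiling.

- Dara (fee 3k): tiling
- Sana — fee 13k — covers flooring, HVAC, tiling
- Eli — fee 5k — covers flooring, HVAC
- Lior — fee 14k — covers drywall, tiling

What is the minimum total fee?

19

The greedy cost-per-new-task heuristic would pick Eli, Dara, and Lior for 22, but a cheaper cover exists.
Choose Eli and Lior: together they cover flooring, drywall, HVAC, tiling — every task.
Total fee: 5 + 14 = 19.
No cover costs less than 19.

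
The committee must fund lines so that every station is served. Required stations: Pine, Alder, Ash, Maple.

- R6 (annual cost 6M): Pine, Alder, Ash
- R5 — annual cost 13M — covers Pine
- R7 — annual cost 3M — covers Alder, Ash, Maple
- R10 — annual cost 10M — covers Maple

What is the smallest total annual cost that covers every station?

This is an integer covering problem.
Choose R6 and R7: together they cover Pine, Alder, Ash, Maple — every station.
Total annual cost: 6 + 3 = 9.
No cover costs less than 9.

9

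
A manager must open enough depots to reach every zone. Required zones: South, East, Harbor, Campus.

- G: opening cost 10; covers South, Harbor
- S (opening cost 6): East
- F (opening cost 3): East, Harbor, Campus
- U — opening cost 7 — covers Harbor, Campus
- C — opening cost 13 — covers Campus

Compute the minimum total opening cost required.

13

This is an integer covering problem.
Choose G and F: together they cover South, East, Harbor, Campus — every zone.
Total opening cost: 10 + 3 = 13.
No cover costs less than 13.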